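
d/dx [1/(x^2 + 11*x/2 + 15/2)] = 2*(-4*x - 11)/(2*x^2 + 11*x + 15)^2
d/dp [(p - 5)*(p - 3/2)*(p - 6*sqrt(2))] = 3*p^2 - 12*sqrt(2)*p - 13*p + 15/2 + 39*sqrt(2)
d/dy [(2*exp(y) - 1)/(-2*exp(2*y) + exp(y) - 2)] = ((2*exp(y) - 1)*(4*exp(y) - 1) - 4*exp(2*y) + 2*exp(y) - 4)*exp(y)/(2*exp(2*y) - exp(y) + 2)^2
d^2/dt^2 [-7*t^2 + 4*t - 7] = -14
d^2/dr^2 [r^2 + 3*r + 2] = 2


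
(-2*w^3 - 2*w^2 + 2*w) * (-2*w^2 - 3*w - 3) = 4*w^5 + 10*w^4 + 8*w^3 - 6*w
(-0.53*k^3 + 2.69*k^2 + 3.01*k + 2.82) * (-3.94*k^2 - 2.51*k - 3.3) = 2.0882*k^5 - 9.2683*k^4 - 16.8623*k^3 - 27.5429*k^2 - 17.0112*k - 9.306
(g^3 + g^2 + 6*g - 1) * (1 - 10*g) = -10*g^4 - 9*g^3 - 59*g^2 + 16*g - 1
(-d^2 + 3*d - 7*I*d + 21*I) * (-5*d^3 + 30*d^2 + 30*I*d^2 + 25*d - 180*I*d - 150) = 5*d^5 - 45*d^4 + 5*I*d^4 + 275*d^3 - 45*I*d^3 - 1665*d^2 - 85*I*d^2 + 3330*d + 1575*I*d - 3150*I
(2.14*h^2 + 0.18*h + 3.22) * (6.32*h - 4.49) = 13.5248*h^3 - 8.471*h^2 + 19.5422*h - 14.4578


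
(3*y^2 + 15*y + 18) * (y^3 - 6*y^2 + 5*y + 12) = 3*y^5 - 3*y^4 - 57*y^3 + 3*y^2 + 270*y + 216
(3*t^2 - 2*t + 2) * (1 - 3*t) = -9*t^3 + 9*t^2 - 8*t + 2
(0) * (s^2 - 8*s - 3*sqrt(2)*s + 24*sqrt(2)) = 0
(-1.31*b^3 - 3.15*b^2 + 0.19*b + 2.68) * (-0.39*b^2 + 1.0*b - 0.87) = 0.5109*b^5 - 0.0815000000000001*b^4 - 2.0844*b^3 + 1.8853*b^2 + 2.5147*b - 2.3316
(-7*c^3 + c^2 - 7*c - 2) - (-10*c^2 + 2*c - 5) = -7*c^3 + 11*c^2 - 9*c + 3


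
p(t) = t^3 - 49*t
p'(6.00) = 59.00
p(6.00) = -78.00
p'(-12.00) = 383.00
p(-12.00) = -1140.00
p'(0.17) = -48.91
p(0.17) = -8.33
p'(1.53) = -41.98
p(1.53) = -71.39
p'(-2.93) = -23.25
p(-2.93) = 118.42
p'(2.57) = -29.19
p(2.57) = -108.96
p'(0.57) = -48.03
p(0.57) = -27.74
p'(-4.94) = 24.21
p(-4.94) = 121.51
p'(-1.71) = -40.23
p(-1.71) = 78.79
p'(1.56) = -41.70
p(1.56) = -72.64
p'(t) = 3*t^2 - 49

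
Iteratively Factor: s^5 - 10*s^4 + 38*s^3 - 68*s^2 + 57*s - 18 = (s - 2)*(s^4 - 8*s^3 + 22*s^2 - 24*s + 9) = (s - 3)*(s - 2)*(s^3 - 5*s^2 + 7*s - 3) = (s - 3)*(s - 2)*(s - 1)*(s^2 - 4*s + 3) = (s - 3)^2*(s - 2)*(s - 1)*(s - 1)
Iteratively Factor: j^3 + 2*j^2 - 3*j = (j + 3)*(j^2 - j) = (j - 1)*(j + 3)*(j)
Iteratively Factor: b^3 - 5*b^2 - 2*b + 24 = (b - 4)*(b^2 - b - 6) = (b - 4)*(b + 2)*(b - 3)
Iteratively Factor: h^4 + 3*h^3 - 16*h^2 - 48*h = (h + 3)*(h^3 - 16*h) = h*(h + 3)*(h^2 - 16) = h*(h + 3)*(h + 4)*(h - 4)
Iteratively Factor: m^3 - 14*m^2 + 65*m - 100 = (m - 4)*(m^2 - 10*m + 25) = (m - 5)*(m - 4)*(m - 5)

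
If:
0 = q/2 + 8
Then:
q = -16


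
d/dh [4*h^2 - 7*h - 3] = 8*h - 7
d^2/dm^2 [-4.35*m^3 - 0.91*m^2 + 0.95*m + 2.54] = -26.1*m - 1.82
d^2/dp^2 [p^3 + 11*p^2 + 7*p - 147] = 6*p + 22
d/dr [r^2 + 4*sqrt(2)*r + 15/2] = 2*r + 4*sqrt(2)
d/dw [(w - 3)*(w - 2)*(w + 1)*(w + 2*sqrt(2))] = 4*w^3 - 12*w^2 + 6*sqrt(2)*w^2 - 16*sqrt(2)*w + 2*w + 2*sqrt(2) + 6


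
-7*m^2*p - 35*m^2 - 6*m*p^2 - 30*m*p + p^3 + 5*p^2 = (-7*m + p)*(m + p)*(p + 5)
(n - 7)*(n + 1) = n^2 - 6*n - 7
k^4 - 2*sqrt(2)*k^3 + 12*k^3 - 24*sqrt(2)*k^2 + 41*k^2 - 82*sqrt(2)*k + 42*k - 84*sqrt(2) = (k + 2)*(k + 3)*(k + 7)*(k - 2*sqrt(2))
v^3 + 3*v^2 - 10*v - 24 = (v - 3)*(v + 2)*(v + 4)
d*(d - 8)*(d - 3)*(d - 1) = d^4 - 12*d^3 + 35*d^2 - 24*d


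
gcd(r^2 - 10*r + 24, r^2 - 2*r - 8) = r - 4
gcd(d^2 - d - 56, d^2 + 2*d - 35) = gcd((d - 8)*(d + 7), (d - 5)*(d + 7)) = d + 7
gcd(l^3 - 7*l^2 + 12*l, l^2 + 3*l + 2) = 1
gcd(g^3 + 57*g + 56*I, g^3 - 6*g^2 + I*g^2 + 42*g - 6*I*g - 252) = g + 7*I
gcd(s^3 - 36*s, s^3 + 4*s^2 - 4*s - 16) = 1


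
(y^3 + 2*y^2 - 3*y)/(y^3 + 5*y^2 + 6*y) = (y - 1)/(y + 2)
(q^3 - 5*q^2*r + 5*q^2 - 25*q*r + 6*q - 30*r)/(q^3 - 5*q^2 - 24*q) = (q^2 - 5*q*r + 2*q - 10*r)/(q*(q - 8))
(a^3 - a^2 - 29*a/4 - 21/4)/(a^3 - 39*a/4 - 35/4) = (2*a + 3)/(2*a + 5)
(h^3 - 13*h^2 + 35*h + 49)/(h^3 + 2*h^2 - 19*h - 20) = (h^2 - 14*h + 49)/(h^2 + h - 20)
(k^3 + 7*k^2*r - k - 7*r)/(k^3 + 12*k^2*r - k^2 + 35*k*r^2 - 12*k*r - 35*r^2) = (k + 1)/(k + 5*r)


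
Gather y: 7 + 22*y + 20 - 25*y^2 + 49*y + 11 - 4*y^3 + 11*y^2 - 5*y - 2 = -4*y^3 - 14*y^2 + 66*y + 36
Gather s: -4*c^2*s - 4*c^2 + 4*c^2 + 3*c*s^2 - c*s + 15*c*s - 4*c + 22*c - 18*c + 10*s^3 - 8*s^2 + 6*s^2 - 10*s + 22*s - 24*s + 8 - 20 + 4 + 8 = 10*s^3 + s^2*(3*c - 2) + s*(-4*c^2 + 14*c - 12)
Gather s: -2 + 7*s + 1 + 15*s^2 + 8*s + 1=15*s^2 + 15*s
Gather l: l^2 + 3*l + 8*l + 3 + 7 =l^2 + 11*l + 10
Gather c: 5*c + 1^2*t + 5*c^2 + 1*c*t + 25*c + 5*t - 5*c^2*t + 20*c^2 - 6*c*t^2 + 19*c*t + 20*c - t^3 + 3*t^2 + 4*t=c^2*(25 - 5*t) + c*(-6*t^2 + 20*t + 50) - t^3 + 3*t^2 + 10*t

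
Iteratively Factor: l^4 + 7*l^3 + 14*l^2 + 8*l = (l + 2)*(l^3 + 5*l^2 + 4*l) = (l + 2)*(l + 4)*(l^2 + l) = (l + 1)*(l + 2)*(l + 4)*(l)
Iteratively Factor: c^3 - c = (c - 1)*(c^2 + c) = (c - 1)*(c + 1)*(c)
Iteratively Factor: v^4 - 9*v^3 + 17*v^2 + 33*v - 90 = (v - 3)*(v^3 - 6*v^2 - v + 30) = (v - 3)^2*(v^2 - 3*v - 10) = (v - 5)*(v - 3)^2*(v + 2)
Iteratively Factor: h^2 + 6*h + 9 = (h + 3)*(h + 3)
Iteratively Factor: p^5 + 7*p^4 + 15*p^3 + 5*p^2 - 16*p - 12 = (p + 2)*(p^4 + 5*p^3 + 5*p^2 - 5*p - 6) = (p + 1)*(p + 2)*(p^3 + 4*p^2 + p - 6) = (p + 1)*(p + 2)*(p + 3)*(p^2 + p - 2) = (p + 1)*(p + 2)^2*(p + 3)*(p - 1)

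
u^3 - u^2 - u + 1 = (u - 1)^2*(u + 1)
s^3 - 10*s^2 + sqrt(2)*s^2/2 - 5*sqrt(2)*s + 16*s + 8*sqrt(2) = (s - 8)*(s - 2)*(s + sqrt(2)/2)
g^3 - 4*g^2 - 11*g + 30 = (g - 5)*(g - 2)*(g + 3)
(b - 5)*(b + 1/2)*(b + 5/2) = b^3 - 2*b^2 - 55*b/4 - 25/4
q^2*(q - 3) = q^3 - 3*q^2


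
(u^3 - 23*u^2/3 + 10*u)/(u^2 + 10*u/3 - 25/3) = u*(u - 6)/(u + 5)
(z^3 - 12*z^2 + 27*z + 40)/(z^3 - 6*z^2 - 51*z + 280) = (z + 1)/(z + 7)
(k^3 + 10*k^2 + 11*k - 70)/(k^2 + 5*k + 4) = (k^3 + 10*k^2 + 11*k - 70)/(k^2 + 5*k + 4)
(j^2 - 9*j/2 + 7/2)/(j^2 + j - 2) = (j - 7/2)/(j + 2)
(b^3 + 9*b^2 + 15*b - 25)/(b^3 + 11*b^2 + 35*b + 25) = (b - 1)/(b + 1)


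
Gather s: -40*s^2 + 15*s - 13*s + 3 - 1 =-40*s^2 + 2*s + 2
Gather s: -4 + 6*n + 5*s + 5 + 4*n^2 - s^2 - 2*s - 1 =4*n^2 + 6*n - s^2 + 3*s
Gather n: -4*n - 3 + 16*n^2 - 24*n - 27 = 16*n^2 - 28*n - 30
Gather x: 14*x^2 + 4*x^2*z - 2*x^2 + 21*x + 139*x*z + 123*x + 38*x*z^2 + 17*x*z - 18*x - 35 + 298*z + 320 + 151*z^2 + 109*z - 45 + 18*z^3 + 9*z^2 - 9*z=x^2*(4*z + 12) + x*(38*z^2 + 156*z + 126) + 18*z^3 + 160*z^2 + 398*z + 240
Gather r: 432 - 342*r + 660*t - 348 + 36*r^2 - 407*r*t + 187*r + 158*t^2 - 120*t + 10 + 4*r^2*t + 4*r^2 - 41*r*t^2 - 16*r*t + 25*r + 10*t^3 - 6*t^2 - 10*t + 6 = r^2*(4*t + 40) + r*(-41*t^2 - 423*t - 130) + 10*t^3 + 152*t^2 + 530*t + 100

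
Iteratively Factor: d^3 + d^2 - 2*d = (d)*(d^2 + d - 2) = d*(d + 2)*(d - 1)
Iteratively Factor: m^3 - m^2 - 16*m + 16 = (m - 4)*(m^2 + 3*m - 4) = (m - 4)*(m - 1)*(m + 4)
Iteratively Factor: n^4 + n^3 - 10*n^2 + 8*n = (n - 2)*(n^3 + 3*n^2 - 4*n) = n*(n - 2)*(n^2 + 3*n - 4) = n*(n - 2)*(n + 4)*(n - 1)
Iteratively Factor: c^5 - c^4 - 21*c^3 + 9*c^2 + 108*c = (c - 3)*(c^4 + 2*c^3 - 15*c^2 - 36*c) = c*(c - 3)*(c^3 + 2*c^2 - 15*c - 36) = c*(c - 4)*(c - 3)*(c^2 + 6*c + 9) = c*(c - 4)*(c - 3)*(c + 3)*(c + 3)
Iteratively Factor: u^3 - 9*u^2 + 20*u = (u)*(u^2 - 9*u + 20) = u*(u - 5)*(u - 4)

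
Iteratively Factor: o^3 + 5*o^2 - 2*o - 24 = (o + 4)*(o^2 + o - 6) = (o + 3)*(o + 4)*(o - 2)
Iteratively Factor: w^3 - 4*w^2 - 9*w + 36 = (w + 3)*(w^2 - 7*w + 12) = (w - 3)*(w + 3)*(w - 4)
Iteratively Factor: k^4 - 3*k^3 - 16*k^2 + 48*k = (k - 3)*(k^3 - 16*k) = (k - 4)*(k - 3)*(k^2 + 4*k) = k*(k - 4)*(k - 3)*(k + 4)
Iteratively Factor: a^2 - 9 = (a + 3)*(a - 3)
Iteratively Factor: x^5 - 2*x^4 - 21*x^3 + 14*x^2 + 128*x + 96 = (x + 1)*(x^4 - 3*x^3 - 18*x^2 + 32*x + 96) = (x + 1)*(x + 3)*(x^3 - 6*x^2 + 32) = (x + 1)*(x + 2)*(x + 3)*(x^2 - 8*x + 16) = (x - 4)*(x + 1)*(x + 2)*(x + 3)*(x - 4)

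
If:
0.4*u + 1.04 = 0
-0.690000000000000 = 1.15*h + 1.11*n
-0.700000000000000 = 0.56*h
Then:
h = -1.25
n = 0.67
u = -2.60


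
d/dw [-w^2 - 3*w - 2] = -2*w - 3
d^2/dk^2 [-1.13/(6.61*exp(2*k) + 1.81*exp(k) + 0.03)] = (-1.13*(13.22*exp(k) + 1.81)*(26.44*exp(k) + 3.62)*exp(k) + (29.8772*exp(k) + 2.0453)*(6.61*exp(2*k) + 1.81*exp(k) + 0.03))*exp(k)/(6.61*exp(2*k) + 1.81*exp(k) + 0.03)^3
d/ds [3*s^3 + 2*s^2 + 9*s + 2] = 9*s^2 + 4*s + 9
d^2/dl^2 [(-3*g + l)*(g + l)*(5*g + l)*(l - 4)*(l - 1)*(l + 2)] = -90*g^3*l + 90*g^3 - 156*g^2*l^2 + 234*g^2*l + 156*g^2 + 60*g*l^3 - 108*g*l^2 - 108*g*l + 48*g + 30*l^4 - 60*l^3 - 72*l^2 + 48*l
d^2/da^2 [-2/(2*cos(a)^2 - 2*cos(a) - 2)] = (-4*sin(a)^4 + 7*sin(a)^2 - 11*cos(a)/4 + 3*cos(3*a)/4 + 1)/(sin(a)^2 + cos(a))^3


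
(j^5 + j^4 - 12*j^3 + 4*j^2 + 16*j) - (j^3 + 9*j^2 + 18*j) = j^5 + j^4 - 13*j^3 - 5*j^2 - 2*j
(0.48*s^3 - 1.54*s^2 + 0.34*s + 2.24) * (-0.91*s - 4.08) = -0.4368*s^4 - 0.557*s^3 + 5.9738*s^2 - 3.4256*s - 9.1392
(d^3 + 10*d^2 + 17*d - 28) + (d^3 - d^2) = 2*d^3 + 9*d^2 + 17*d - 28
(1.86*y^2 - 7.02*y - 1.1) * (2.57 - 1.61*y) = -2.9946*y^3 + 16.0824*y^2 - 16.2704*y - 2.827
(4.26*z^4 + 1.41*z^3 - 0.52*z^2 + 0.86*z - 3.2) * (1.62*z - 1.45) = 6.9012*z^5 - 3.8928*z^4 - 2.8869*z^3 + 2.1472*z^2 - 6.431*z + 4.64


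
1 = 1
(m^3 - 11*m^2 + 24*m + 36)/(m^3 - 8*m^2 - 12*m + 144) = (m + 1)/(m + 4)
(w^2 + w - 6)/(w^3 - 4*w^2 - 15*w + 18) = (w - 2)/(w^2 - 7*w + 6)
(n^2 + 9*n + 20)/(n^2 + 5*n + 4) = (n + 5)/(n + 1)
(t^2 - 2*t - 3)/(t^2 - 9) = (t + 1)/(t + 3)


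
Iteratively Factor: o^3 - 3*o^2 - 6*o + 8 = (o + 2)*(o^2 - 5*o + 4) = (o - 4)*(o + 2)*(o - 1)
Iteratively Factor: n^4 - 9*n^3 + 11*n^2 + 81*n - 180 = (n + 3)*(n^3 - 12*n^2 + 47*n - 60) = (n - 5)*(n + 3)*(n^2 - 7*n + 12) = (n - 5)*(n - 4)*(n + 3)*(n - 3)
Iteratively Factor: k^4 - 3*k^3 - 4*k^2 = (k - 4)*(k^3 + k^2) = k*(k - 4)*(k^2 + k) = k^2*(k - 4)*(k + 1)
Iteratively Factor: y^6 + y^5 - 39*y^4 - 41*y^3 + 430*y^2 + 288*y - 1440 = (y + 4)*(y^5 - 3*y^4 - 27*y^3 + 67*y^2 + 162*y - 360) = (y + 3)*(y + 4)*(y^4 - 6*y^3 - 9*y^2 + 94*y - 120) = (y - 3)*(y + 3)*(y + 4)*(y^3 - 3*y^2 - 18*y + 40) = (y - 5)*(y - 3)*(y + 3)*(y + 4)*(y^2 + 2*y - 8) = (y - 5)*(y - 3)*(y + 3)*(y + 4)^2*(y - 2)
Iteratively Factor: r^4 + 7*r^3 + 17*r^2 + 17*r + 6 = (r + 1)*(r^3 + 6*r^2 + 11*r + 6) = (r + 1)^2*(r^2 + 5*r + 6) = (r + 1)^2*(r + 2)*(r + 3)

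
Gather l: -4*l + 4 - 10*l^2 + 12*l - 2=-10*l^2 + 8*l + 2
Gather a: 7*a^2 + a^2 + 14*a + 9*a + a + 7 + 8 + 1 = 8*a^2 + 24*a + 16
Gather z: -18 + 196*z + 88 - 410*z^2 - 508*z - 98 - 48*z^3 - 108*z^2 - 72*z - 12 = -48*z^3 - 518*z^2 - 384*z - 40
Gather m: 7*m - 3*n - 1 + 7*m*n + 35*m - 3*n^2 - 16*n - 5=m*(7*n + 42) - 3*n^2 - 19*n - 6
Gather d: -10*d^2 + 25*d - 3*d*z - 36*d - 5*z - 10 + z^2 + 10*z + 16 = -10*d^2 + d*(-3*z - 11) + z^2 + 5*z + 6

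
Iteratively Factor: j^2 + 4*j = (j)*(j + 4)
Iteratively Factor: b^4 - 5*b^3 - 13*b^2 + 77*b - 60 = (b - 1)*(b^3 - 4*b^2 - 17*b + 60) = (b - 1)*(b + 4)*(b^2 - 8*b + 15) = (b - 5)*(b - 1)*(b + 4)*(b - 3)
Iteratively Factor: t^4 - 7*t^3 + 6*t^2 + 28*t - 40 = (t - 2)*(t^3 - 5*t^2 - 4*t + 20) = (t - 2)*(t + 2)*(t^2 - 7*t + 10) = (t - 5)*(t - 2)*(t + 2)*(t - 2)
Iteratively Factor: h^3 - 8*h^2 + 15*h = (h - 5)*(h^2 - 3*h) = h*(h - 5)*(h - 3)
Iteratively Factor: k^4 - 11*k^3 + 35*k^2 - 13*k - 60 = (k - 4)*(k^3 - 7*k^2 + 7*k + 15) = (k - 4)*(k - 3)*(k^2 - 4*k - 5) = (k - 5)*(k - 4)*(k - 3)*(k + 1)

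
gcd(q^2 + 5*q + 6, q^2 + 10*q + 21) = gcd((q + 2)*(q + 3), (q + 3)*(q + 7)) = q + 3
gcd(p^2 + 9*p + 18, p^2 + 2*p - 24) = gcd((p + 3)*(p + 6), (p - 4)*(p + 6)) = p + 6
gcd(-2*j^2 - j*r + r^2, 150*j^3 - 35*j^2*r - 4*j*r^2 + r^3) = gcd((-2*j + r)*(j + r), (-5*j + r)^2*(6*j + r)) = 1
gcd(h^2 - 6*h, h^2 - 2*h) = h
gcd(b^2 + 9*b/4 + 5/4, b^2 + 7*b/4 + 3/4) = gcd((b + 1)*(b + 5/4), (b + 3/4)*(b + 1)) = b + 1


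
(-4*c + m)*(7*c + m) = -28*c^2 + 3*c*m + m^2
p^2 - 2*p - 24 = (p - 6)*(p + 4)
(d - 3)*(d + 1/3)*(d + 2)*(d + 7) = d^4 + 19*d^3/3 - 11*d^2 - 139*d/3 - 14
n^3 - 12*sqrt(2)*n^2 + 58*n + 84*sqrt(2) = (n - 7*sqrt(2))*(n - 6*sqrt(2))*(n + sqrt(2))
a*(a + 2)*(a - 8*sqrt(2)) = a^3 - 8*sqrt(2)*a^2 + 2*a^2 - 16*sqrt(2)*a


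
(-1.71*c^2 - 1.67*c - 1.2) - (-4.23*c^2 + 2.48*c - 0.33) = 2.52*c^2 - 4.15*c - 0.87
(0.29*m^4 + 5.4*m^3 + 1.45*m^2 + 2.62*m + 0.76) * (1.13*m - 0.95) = 0.3277*m^5 + 5.8265*m^4 - 3.4915*m^3 + 1.5831*m^2 - 1.6302*m - 0.722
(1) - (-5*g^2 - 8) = 5*g^2 + 9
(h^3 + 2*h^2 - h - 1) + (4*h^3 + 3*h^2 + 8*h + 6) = 5*h^3 + 5*h^2 + 7*h + 5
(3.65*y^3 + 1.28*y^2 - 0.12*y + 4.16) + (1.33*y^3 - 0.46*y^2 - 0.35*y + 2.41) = 4.98*y^3 + 0.82*y^2 - 0.47*y + 6.57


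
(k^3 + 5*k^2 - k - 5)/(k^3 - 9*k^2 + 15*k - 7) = (k^2 + 6*k + 5)/(k^2 - 8*k + 7)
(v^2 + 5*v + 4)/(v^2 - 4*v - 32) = (v + 1)/(v - 8)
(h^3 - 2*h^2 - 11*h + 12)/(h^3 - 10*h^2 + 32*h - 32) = (h^2 + 2*h - 3)/(h^2 - 6*h + 8)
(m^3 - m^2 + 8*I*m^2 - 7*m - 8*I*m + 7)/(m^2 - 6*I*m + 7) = (m^2 + m*(-1 + 7*I) - 7*I)/(m - 7*I)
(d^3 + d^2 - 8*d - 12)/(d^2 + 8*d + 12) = (d^2 - d - 6)/(d + 6)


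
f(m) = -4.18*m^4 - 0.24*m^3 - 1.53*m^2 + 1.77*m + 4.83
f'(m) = -16.72*m^3 - 0.72*m^2 - 3.06*m + 1.77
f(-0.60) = 2.73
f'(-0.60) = 6.96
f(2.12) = -85.02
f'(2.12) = -167.26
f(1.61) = -25.37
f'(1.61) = -74.80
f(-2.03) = -74.04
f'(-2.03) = 144.88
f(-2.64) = -209.14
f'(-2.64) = 312.47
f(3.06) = -377.45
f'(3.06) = -493.41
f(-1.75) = -40.87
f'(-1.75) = 94.53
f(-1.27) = -10.27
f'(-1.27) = 38.74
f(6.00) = -5508.75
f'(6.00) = -3654.03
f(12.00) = -87285.45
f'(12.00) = -29030.79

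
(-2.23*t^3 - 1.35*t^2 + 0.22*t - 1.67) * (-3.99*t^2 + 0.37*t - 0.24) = 8.8977*t^5 + 4.5614*t^4 - 0.8421*t^3 + 7.0687*t^2 - 0.6707*t + 0.4008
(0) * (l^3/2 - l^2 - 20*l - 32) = 0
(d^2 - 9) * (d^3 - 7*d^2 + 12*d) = d^5 - 7*d^4 + 3*d^3 + 63*d^2 - 108*d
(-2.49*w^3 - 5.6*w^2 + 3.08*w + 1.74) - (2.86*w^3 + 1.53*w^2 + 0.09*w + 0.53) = -5.35*w^3 - 7.13*w^2 + 2.99*w + 1.21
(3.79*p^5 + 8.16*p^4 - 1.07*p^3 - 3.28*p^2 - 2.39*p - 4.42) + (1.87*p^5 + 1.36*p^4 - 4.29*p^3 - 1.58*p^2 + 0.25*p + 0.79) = 5.66*p^5 + 9.52*p^4 - 5.36*p^3 - 4.86*p^2 - 2.14*p - 3.63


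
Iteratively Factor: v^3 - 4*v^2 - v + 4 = (v - 1)*(v^2 - 3*v - 4) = (v - 4)*(v - 1)*(v + 1)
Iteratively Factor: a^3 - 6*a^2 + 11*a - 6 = (a - 1)*(a^2 - 5*a + 6) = (a - 3)*(a - 1)*(a - 2)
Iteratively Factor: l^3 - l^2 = (l)*(l^2 - l) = l^2*(l - 1)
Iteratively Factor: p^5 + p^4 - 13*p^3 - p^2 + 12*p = (p)*(p^4 + p^3 - 13*p^2 - p + 12) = p*(p + 4)*(p^3 - 3*p^2 - p + 3) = p*(p - 3)*(p + 4)*(p^2 - 1) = p*(p - 3)*(p - 1)*(p + 4)*(p + 1)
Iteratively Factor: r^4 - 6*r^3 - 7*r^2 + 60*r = (r - 4)*(r^3 - 2*r^2 - 15*r) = (r - 5)*(r - 4)*(r^2 + 3*r) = (r - 5)*(r - 4)*(r + 3)*(r)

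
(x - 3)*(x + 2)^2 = x^3 + x^2 - 8*x - 12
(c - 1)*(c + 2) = c^2 + c - 2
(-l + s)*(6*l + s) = -6*l^2 + 5*l*s + s^2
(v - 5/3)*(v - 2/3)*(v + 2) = v^3 - v^2/3 - 32*v/9 + 20/9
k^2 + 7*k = k*(k + 7)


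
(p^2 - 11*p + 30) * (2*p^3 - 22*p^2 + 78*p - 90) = 2*p^5 - 44*p^4 + 380*p^3 - 1608*p^2 + 3330*p - 2700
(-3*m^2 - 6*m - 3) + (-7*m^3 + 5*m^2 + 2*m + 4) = -7*m^3 + 2*m^2 - 4*m + 1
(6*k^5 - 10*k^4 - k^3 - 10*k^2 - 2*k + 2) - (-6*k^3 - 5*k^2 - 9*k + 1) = 6*k^5 - 10*k^4 + 5*k^3 - 5*k^2 + 7*k + 1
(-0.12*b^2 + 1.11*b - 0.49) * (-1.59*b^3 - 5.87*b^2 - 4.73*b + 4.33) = 0.1908*b^5 - 1.0605*b^4 - 5.169*b^3 - 2.8936*b^2 + 7.124*b - 2.1217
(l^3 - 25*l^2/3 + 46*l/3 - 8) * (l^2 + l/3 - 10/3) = l^5 - 8*l^4 + 83*l^3/9 + 224*l^2/9 - 484*l/9 + 80/3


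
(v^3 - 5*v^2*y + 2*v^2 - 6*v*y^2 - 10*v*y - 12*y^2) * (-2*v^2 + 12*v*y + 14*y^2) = -2*v^5 + 22*v^4*y - 4*v^4 - 34*v^3*y^2 + 44*v^3*y - 142*v^2*y^3 - 68*v^2*y^2 - 84*v*y^4 - 284*v*y^3 - 168*y^4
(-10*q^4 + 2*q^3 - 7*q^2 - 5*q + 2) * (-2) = 20*q^4 - 4*q^3 + 14*q^2 + 10*q - 4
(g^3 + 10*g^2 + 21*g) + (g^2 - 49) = g^3 + 11*g^2 + 21*g - 49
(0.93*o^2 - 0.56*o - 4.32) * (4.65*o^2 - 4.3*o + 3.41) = 4.3245*o^4 - 6.603*o^3 - 14.5087*o^2 + 16.6664*o - 14.7312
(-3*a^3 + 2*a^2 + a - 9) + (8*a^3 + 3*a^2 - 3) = 5*a^3 + 5*a^2 + a - 12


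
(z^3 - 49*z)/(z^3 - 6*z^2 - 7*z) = (z + 7)/(z + 1)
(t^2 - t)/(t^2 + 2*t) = (t - 1)/(t + 2)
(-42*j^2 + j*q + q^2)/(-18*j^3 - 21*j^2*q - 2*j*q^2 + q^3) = (7*j + q)/(3*j^2 + 4*j*q + q^2)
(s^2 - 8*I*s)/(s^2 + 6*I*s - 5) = s*(s - 8*I)/(s^2 + 6*I*s - 5)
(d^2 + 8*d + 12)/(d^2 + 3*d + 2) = (d + 6)/(d + 1)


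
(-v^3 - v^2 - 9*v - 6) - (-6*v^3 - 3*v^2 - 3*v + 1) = 5*v^3 + 2*v^2 - 6*v - 7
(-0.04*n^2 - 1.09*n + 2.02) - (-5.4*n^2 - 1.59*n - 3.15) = 5.36*n^2 + 0.5*n + 5.17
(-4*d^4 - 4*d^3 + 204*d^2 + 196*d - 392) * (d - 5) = -4*d^5 + 16*d^4 + 224*d^3 - 824*d^2 - 1372*d + 1960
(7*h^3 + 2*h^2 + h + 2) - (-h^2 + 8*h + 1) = 7*h^3 + 3*h^2 - 7*h + 1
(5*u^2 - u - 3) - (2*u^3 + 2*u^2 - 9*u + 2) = -2*u^3 + 3*u^2 + 8*u - 5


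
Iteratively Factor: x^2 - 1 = (x - 1)*(x + 1)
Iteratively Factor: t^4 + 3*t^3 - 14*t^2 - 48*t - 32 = (t + 1)*(t^3 + 2*t^2 - 16*t - 32) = (t - 4)*(t + 1)*(t^2 + 6*t + 8) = (t - 4)*(t + 1)*(t + 2)*(t + 4)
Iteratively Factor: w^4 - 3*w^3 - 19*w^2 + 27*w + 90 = (w - 5)*(w^3 + 2*w^2 - 9*w - 18) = (w - 5)*(w + 2)*(w^2 - 9) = (w - 5)*(w - 3)*(w + 2)*(w + 3)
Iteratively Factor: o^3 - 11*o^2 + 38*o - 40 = (o - 2)*(o^2 - 9*o + 20) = (o - 5)*(o - 2)*(o - 4)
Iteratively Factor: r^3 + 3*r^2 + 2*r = (r + 1)*(r^2 + 2*r) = (r + 1)*(r + 2)*(r)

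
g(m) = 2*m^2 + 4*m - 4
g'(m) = 4*m + 4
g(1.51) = 6.60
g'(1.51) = 10.04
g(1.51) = 6.60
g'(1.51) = 10.04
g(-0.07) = -4.27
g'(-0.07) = 3.72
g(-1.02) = -6.00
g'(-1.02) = -0.08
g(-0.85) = -5.96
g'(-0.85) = 0.60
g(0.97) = 1.76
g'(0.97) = 7.88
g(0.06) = -3.75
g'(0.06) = 4.24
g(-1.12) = -5.97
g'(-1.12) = -0.48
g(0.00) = -4.00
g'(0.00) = 4.00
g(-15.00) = 386.00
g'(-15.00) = -56.00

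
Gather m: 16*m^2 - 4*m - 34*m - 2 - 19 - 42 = 16*m^2 - 38*m - 63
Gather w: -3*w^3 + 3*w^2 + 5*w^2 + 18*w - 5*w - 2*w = -3*w^3 + 8*w^2 + 11*w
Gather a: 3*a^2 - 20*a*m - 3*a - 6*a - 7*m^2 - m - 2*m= 3*a^2 + a*(-20*m - 9) - 7*m^2 - 3*m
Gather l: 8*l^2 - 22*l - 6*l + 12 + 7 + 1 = 8*l^2 - 28*l + 20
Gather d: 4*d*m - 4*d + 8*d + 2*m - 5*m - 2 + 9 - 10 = d*(4*m + 4) - 3*m - 3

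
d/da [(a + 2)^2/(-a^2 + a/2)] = 2*(9*a^2 + 16*a - 4)/(a^2*(4*a^2 - 4*a + 1))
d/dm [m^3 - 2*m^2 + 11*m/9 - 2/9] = 3*m^2 - 4*m + 11/9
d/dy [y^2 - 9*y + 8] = 2*y - 9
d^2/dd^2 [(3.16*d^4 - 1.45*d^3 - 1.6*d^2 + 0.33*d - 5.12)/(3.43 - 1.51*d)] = (-43.230696*d^4 + 268.477698*d^3 - 491.184918*d^2 + 102.35463*d + 57.577566)/(3.442951*d^3 - 23.462229*d^2 + 53.294997*d - 40.353607)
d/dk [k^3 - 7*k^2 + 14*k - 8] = 3*k^2 - 14*k + 14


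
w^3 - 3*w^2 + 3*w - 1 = (w - 1)^3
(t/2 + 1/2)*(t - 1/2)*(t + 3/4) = t^3/2 + 5*t^2/8 - t/16 - 3/16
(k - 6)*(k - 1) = k^2 - 7*k + 6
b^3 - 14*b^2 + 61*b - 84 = (b - 7)*(b - 4)*(b - 3)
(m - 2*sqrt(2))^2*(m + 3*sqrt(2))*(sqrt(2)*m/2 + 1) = sqrt(2)*m^4/2 - 9*sqrt(2)*m^2 + 8*m + 24*sqrt(2)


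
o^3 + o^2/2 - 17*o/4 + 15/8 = (o - 3/2)*(o - 1/2)*(o + 5/2)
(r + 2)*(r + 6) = r^2 + 8*r + 12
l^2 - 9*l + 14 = (l - 7)*(l - 2)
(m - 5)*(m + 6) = m^2 + m - 30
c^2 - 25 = (c - 5)*(c + 5)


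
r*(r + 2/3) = r^2 + 2*r/3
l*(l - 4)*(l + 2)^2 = l^4 - 12*l^2 - 16*l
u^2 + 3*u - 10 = (u - 2)*(u + 5)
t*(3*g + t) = 3*g*t + t^2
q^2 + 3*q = q*(q + 3)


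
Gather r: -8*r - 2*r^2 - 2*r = -2*r^2 - 10*r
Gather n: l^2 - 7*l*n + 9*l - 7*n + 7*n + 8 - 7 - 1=l^2 - 7*l*n + 9*l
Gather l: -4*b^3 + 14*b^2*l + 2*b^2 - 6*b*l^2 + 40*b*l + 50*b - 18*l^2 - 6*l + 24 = -4*b^3 + 2*b^2 + 50*b + l^2*(-6*b - 18) + l*(14*b^2 + 40*b - 6) + 24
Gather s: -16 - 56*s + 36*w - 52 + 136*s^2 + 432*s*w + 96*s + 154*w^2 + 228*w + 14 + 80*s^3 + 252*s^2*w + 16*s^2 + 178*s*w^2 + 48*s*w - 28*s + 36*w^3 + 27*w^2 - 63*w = 80*s^3 + s^2*(252*w + 152) + s*(178*w^2 + 480*w + 12) + 36*w^3 + 181*w^2 + 201*w - 54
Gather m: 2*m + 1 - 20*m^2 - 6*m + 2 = -20*m^2 - 4*m + 3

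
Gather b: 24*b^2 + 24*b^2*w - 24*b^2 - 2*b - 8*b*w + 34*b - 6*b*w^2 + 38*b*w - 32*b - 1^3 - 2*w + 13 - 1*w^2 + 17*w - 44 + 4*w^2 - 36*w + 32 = 24*b^2*w + b*(-6*w^2 + 30*w) + 3*w^2 - 21*w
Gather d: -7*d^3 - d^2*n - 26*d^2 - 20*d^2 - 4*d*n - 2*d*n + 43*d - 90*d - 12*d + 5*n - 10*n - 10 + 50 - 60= -7*d^3 + d^2*(-n - 46) + d*(-6*n - 59) - 5*n - 20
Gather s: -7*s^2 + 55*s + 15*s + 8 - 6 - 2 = -7*s^2 + 70*s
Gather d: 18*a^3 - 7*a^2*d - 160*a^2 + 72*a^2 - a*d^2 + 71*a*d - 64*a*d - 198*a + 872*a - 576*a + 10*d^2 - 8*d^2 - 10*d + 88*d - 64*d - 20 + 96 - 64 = 18*a^3 - 88*a^2 + 98*a + d^2*(2 - a) + d*(-7*a^2 + 7*a + 14) + 12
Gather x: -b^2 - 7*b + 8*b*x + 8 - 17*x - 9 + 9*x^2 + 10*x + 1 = -b^2 - 7*b + 9*x^2 + x*(8*b - 7)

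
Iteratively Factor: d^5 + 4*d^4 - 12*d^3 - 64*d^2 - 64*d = (d - 4)*(d^4 + 8*d^3 + 20*d^2 + 16*d) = (d - 4)*(d + 4)*(d^3 + 4*d^2 + 4*d) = (d - 4)*(d + 2)*(d + 4)*(d^2 + 2*d) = d*(d - 4)*(d + 2)*(d + 4)*(d + 2)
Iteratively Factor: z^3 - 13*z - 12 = (z + 3)*(z^2 - 3*z - 4) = (z - 4)*(z + 3)*(z + 1)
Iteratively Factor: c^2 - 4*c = (c)*(c - 4)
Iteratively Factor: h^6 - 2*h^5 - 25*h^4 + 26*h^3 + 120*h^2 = (h)*(h^5 - 2*h^4 - 25*h^3 + 26*h^2 + 120*h) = h*(h + 4)*(h^4 - 6*h^3 - h^2 + 30*h) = h*(h + 2)*(h + 4)*(h^3 - 8*h^2 + 15*h) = h^2*(h + 2)*(h + 4)*(h^2 - 8*h + 15) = h^2*(h - 5)*(h + 2)*(h + 4)*(h - 3)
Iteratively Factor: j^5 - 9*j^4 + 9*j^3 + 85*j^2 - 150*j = (j - 5)*(j^4 - 4*j^3 - 11*j^2 + 30*j) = (j - 5)^2*(j^3 + j^2 - 6*j) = (j - 5)^2*(j - 2)*(j^2 + 3*j) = (j - 5)^2*(j - 2)*(j + 3)*(j)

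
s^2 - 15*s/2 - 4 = (s - 8)*(s + 1/2)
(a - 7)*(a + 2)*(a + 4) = a^3 - a^2 - 34*a - 56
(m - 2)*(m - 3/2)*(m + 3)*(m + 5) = m^4 + 9*m^3/2 - 10*m^2 - 57*m/2 + 45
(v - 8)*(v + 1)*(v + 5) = v^3 - 2*v^2 - 43*v - 40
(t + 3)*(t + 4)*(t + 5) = t^3 + 12*t^2 + 47*t + 60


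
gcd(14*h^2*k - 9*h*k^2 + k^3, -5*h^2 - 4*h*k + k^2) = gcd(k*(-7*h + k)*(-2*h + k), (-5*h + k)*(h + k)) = 1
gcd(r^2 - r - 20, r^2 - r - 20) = r^2 - r - 20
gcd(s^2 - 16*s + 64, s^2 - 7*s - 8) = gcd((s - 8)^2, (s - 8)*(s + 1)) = s - 8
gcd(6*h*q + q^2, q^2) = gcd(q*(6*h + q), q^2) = q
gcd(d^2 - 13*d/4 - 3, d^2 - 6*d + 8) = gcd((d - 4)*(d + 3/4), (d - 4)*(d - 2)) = d - 4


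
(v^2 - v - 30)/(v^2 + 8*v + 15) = (v - 6)/(v + 3)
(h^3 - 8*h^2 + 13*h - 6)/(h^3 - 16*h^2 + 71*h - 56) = (h^2 - 7*h + 6)/(h^2 - 15*h + 56)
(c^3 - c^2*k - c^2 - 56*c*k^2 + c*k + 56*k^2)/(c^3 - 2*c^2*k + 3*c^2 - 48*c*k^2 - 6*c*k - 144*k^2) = (c^2 + 7*c*k - c - 7*k)/(c^2 + 6*c*k + 3*c + 18*k)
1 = 1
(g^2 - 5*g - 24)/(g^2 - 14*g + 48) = (g + 3)/(g - 6)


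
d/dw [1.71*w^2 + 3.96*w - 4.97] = 3.42*w + 3.96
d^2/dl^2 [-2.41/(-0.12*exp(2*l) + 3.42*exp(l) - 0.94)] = ((8.2422 - 1.1568*exp(l))*(0.12*exp(2*l) - 3.42*exp(l) + 0.94) + 2.41*(0.24*exp(l) - 3.42)*(0.48*exp(l) - 6.84)*exp(l))*exp(l)/(0.12*exp(2*l) - 3.42*exp(l) + 0.94)^3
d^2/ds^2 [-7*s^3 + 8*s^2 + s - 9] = 16 - 42*s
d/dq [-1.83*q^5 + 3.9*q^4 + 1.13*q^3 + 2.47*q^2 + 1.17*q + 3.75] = -9.15*q^4 + 15.6*q^3 + 3.39*q^2 + 4.94*q + 1.17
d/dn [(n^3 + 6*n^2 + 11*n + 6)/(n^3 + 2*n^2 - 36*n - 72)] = 2*(-2*n^2 - 39*n - 72)/(n^4 - 72*n^2 + 1296)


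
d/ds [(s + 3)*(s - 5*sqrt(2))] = 2*s - 5*sqrt(2) + 3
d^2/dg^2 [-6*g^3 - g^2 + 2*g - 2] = -36*g - 2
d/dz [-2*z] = -2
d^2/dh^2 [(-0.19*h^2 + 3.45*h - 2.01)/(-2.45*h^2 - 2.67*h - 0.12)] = (-43.90302*h^3 + 72.05499*h^2 + 84.97629*h + 29.69253)/(14.706125*h^6 + 48.080025*h^5 + 54.558315*h^4 + 23.744043*h^3 + 2.672244*h^2 + 0.115344*h + 0.001728)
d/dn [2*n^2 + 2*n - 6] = 4*n + 2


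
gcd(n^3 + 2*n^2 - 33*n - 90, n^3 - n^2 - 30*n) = n^2 - n - 30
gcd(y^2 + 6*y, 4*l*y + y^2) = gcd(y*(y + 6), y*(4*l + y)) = y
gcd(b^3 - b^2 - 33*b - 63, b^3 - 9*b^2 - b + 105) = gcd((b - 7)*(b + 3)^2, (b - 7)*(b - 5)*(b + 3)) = b^2 - 4*b - 21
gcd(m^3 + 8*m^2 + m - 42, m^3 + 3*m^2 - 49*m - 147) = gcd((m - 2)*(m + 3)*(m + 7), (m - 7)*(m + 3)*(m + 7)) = m^2 + 10*m + 21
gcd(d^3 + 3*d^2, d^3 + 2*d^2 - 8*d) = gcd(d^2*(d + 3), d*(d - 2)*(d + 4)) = d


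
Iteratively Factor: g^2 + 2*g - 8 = (g - 2)*(g + 4)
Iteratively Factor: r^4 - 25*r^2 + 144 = (r + 3)*(r^3 - 3*r^2 - 16*r + 48) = (r - 3)*(r + 3)*(r^2 - 16) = (r - 4)*(r - 3)*(r + 3)*(r + 4)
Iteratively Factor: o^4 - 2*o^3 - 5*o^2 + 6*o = (o)*(o^3 - 2*o^2 - 5*o + 6) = o*(o - 3)*(o^2 + o - 2) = o*(o - 3)*(o + 2)*(o - 1)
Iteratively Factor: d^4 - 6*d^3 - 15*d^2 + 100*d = (d)*(d^3 - 6*d^2 - 15*d + 100) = d*(d - 5)*(d^2 - d - 20) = d*(d - 5)^2*(d + 4)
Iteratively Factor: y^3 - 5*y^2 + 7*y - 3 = (y - 3)*(y^2 - 2*y + 1) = (y - 3)*(y - 1)*(y - 1)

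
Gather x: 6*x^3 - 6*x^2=6*x^3 - 6*x^2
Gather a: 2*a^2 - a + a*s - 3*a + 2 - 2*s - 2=2*a^2 + a*(s - 4) - 2*s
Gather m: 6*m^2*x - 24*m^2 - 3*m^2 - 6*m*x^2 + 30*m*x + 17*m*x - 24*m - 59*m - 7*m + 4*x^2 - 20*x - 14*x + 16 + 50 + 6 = m^2*(6*x - 27) + m*(-6*x^2 + 47*x - 90) + 4*x^2 - 34*x + 72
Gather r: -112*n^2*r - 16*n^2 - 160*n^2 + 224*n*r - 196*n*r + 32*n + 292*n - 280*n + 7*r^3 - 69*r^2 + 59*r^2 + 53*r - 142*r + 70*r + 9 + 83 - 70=-176*n^2 + 44*n + 7*r^3 - 10*r^2 + r*(-112*n^2 + 28*n - 19) + 22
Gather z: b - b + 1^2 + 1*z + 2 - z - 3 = 0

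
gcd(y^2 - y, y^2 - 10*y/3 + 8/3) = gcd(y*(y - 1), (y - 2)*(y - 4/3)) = 1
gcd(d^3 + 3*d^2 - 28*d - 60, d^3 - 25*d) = d - 5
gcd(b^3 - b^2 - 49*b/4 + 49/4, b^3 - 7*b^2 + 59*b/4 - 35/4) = b^2 - 9*b/2 + 7/2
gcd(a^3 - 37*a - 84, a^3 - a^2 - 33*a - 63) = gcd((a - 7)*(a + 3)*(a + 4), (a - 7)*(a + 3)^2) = a^2 - 4*a - 21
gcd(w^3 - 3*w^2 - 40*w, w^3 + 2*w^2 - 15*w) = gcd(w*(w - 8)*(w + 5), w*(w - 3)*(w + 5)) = w^2 + 5*w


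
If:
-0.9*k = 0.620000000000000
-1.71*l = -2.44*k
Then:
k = -0.69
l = -0.98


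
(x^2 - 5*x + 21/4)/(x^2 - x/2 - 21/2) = (x - 3/2)/(x + 3)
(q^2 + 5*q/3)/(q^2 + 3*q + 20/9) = 3*q/(3*q + 4)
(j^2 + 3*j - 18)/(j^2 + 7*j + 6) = (j - 3)/(j + 1)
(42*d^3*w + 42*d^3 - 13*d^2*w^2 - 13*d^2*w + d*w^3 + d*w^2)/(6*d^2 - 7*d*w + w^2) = d*(-7*d*w - 7*d + w^2 + w)/(-d + w)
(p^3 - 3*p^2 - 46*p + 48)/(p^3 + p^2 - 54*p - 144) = (p - 1)/(p + 3)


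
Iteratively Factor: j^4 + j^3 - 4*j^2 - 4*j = (j - 2)*(j^3 + 3*j^2 + 2*j) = (j - 2)*(j + 2)*(j^2 + j) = (j - 2)*(j + 1)*(j + 2)*(j)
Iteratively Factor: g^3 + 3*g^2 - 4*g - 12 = (g + 2)*(g^2 + g - 6) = (g + 2)*(g + 3)*(g - 2)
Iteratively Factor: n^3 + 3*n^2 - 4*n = (n + 4)*(n^2 - n) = (n - 1)*(n + 4)*(n)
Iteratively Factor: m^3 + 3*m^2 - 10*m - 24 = (m + 2)*(m^2 + m - 12) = (m - 3)*(m + 2)*(m + 4)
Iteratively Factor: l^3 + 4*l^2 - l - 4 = (l + 4)*(l^2 - 1) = (l - 1)*(l + 4)*(l + 1)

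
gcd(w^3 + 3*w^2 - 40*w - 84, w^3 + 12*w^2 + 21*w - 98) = w + 7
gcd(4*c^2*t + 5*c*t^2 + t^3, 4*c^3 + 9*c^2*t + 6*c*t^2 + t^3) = 4*c^2 + 5*c*t + t^2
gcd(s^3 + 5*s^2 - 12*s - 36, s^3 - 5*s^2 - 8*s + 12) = s + 2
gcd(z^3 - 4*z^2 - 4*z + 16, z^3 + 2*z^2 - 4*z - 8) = z^2 - 4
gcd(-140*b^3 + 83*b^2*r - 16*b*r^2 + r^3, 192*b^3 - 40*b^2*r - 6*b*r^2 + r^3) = -4*b + r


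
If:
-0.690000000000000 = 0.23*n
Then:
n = -3.00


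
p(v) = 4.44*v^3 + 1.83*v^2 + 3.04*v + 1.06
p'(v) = 13.32*v^2 + 3.66*v + 3.04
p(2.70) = 110.00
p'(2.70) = 110.02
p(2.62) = 101.44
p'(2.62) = 104.06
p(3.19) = 173.51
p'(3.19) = 150.26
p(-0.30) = 0.19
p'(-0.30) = 3.14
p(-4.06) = -278.26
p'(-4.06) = 207.74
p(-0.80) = -2.47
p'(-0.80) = 8.64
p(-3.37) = -158.33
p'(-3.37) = 141.98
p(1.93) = 45.66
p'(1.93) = 59.72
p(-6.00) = -910.34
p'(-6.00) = 460.60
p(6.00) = 1044.22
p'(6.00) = 504.52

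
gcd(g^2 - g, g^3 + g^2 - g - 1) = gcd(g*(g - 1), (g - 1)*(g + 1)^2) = g - 1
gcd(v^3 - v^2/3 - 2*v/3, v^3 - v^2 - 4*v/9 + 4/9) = v^2 - v/3 - 2/3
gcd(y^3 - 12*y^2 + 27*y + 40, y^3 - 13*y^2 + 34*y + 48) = y^2 - 7*y - 8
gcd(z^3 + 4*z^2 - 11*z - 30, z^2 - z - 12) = 1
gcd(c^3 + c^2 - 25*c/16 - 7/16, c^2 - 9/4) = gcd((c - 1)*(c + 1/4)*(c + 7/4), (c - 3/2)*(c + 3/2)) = 1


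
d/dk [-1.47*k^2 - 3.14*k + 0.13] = -2.94*k - 3.14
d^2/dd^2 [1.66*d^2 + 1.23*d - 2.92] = 3.32000000000000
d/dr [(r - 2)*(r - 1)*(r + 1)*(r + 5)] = 4*r^3 + 9*r^2 - 22*r - 3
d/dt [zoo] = 0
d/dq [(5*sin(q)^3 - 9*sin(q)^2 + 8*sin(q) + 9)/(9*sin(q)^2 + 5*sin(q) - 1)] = (45*sin(q)^4 + 50*sin(q)^3 - 132*sin(q)^2 - 144*sin(q) - 53)*cos(q)/(9*sin(q)^2 + 5*sin(q) - 1)^2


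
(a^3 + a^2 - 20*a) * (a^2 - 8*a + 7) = a^5 - 7*a^4 - 21*a^3 + 167*a^2 - 140*a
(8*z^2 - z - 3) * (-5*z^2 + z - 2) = -40*z^4 + 13*z^3 - 2*z^2 - z + 6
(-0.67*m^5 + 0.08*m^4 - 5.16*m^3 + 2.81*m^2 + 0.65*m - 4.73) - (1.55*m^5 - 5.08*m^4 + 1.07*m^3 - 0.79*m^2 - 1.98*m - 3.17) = -2.22*m^5 + 5.16*m^4 - 6.23*m^3 + 3.6*m^2 + 2.63*m - 1.56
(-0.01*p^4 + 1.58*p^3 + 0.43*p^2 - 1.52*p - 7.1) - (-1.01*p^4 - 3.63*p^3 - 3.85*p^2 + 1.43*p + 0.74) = 1.0*p^4 + 5.21*p^3 + 4.28*p^2 - 2.95*p - 7.84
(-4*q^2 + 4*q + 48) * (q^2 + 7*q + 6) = -4*q^4 - 24*q^3 + 52*q^2 + 360*q + 288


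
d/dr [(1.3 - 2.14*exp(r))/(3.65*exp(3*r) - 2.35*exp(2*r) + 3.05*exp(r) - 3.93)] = (15.622*exp(3*r) - 19.264*exp(2*r) + 6.11*exp(r) + 4.4452)*exp(r)/(13.3225*exp(6*r) - 17.155*exp(5*r) + 27.7875*exp(4*r) - 43.024*exp(3*r) + 27.7735*exp(2*r) - 23.973*exp(r) + 15.4449)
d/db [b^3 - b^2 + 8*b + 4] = 3*b^2 - 2*b + 8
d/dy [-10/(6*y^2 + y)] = 10*(12*y + 1)/(y^2*(6*y + 1)^2)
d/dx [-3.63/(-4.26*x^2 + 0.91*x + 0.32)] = (3.3033 - 30.9276*x)/(-4.26*x^2 + 0.91*x + 0.32)^2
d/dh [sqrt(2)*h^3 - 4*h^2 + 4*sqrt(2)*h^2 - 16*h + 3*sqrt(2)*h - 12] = 3*sqrt(2)*h^2 - 8*h + 8*sqrt(2)*h - 16 + 3*sqrt(2)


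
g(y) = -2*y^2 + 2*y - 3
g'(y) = 2 - 4*y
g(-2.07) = -15.71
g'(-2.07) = 10.28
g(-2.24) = -17.52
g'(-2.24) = 10.96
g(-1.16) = -8.01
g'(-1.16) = 6.64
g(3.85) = -24.94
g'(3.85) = -13.40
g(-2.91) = -25.76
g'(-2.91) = 13.64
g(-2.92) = -25.89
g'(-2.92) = 13.68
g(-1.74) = -12.54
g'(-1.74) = 8.96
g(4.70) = -37.78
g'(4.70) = -16.80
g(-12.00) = -315.00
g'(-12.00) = 50.00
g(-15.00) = -483.00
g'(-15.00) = 62.00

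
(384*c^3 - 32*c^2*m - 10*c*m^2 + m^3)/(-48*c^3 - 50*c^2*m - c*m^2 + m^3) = (-8*c + m)/(c + m)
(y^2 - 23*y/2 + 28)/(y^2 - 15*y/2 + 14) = (y - 8)/(y - 4)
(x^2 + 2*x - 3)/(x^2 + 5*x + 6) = (x - 1)/(x + 2)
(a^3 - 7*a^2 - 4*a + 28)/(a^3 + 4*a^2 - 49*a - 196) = (a^2 - 4)/(a^2 + 11*a + 28)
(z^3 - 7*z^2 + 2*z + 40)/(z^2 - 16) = (z^2 - 3*z - 10)/(z + 4)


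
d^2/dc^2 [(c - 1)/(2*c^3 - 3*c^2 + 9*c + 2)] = 6*(3*(c - 1)*(2*c^2 - 2*c + 3)^2 + (-2*c^2 + 2*c - (c - 1)*(2*c - 1) - 3)*(2*c^3 - 3*c^2 + 9*c + 2))/(2*c^3 - 3*c^2 + 9*c + 2)^3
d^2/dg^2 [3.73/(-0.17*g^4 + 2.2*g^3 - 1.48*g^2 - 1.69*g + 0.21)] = ((7.6092*g^2 - 49.236*g + 11.0408)*(0.17*g^4 - 2.2*g^3 + 1.48*g^2 + 1.69*g - 0.21) - 3.73*(0.68*g^3 - 6.6*g^2 + 2.96*g + 1.69)*(1.36*g^3 - 13.2*g^2 + 5.92*g + 3.38))/(0.17*g^4 - 2.2*g^3 + 1.48*g^2 + 1.69*g - 0.21)^3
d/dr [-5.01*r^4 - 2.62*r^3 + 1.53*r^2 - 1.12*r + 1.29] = -20.04*r^3 - 7.86*r^2 + 3.06*r - 1.12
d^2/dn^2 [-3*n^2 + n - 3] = -6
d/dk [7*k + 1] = 7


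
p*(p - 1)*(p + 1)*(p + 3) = p^4 + 3*p^3 - p^2 - 3*p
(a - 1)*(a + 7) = a^2 + 6*a - 7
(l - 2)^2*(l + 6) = l^3 + 2*l^2 - 20*l + 24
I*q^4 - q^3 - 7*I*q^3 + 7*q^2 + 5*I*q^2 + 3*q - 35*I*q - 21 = (q - 7)*(q - I)*(q + 3*I)*(I*q + 1)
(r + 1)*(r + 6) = r^2 + 7*r + 6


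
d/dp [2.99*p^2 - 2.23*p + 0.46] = 5.98*p - 2.23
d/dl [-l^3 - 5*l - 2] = -3*l^2 - 5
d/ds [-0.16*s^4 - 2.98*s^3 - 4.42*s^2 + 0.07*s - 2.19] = -0.64*s^3 - 8.94*s^2 - 8.84*s + 0.07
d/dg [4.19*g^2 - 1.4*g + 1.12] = 8.38*g - 1.4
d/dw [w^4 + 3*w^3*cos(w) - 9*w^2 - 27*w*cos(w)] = -3*w^3*sin(w) + 4*w^3 + 9*w^2*cos(w) + 27*w*sin(w) - 18*w - 27*cos(w)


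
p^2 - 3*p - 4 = (p - 4)*(p + 1)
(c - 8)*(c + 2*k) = c^2 + 2*c*k - 8*c - 16*k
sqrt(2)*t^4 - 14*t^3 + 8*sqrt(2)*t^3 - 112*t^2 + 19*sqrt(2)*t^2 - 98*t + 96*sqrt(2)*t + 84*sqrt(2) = (t + 7)*(t - 6*sqrt(2))*(t - sqrt(2))*(sqrt(2)*t + sqrt(2))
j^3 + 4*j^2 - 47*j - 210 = (j - 7)*(j + 5)*(j + 6)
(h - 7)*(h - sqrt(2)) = h^2 - 7*h - sqrt(2)*h + 7*sqrt(2)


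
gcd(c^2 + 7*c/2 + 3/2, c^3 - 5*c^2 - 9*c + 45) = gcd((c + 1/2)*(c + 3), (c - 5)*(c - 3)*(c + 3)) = c + 3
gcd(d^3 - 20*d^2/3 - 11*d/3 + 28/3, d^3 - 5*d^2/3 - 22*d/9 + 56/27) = d + 4/3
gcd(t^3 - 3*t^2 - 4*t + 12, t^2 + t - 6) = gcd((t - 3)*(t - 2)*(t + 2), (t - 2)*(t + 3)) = t - 2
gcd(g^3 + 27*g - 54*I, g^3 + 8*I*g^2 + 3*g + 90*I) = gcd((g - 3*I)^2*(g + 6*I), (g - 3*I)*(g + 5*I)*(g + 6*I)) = g^2 + 3*I*g + 18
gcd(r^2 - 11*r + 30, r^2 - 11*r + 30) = r^2 - 11*r + 30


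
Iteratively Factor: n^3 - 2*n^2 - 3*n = (n - 3)*(n^2 + n) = (n - 3)*(n + 1)*(n)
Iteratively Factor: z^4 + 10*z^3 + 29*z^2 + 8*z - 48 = (z - 1)*(z^3 + 11*z^2 + 40*z + 48) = (z - 1)*(z + 4)*(z^2 + 7*z + 12) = (z - 1)*(z + 3)*(z + 4)*(z + 4)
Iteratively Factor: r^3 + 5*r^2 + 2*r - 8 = (r - 1)*(r^2 + 6*r + 8) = (r - 1)*(r + 4)*(r + 2)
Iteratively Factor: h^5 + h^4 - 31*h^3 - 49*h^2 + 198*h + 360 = (h - 5)*(h^4 + 6*h^3 - h^2 - 54*h - 72) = (h - 5)*(h - 3)*(h^3 + 9*h^2 + 26*h + 24) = (h - 5)*(h - 3)*(h + 4)*(h^2 + 5*h + 6) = (h - 5)*(h - 3)*(h + 3)*(h + 4)*(h + 2)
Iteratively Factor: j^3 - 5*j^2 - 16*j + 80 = (j + 4)*(j^2 - 9*j + 20) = (j - 5)*(j + 4)*(j - 4)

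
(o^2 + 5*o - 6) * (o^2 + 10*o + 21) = o^4 + 15*o^3 + 65*o^2 + 45*o - 126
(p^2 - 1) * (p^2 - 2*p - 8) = p^4 - 2*p^3 - 9*p^2 + 2*p + 8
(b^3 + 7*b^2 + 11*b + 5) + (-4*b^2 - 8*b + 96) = b^3 + 3*b^2 + 3*b + 101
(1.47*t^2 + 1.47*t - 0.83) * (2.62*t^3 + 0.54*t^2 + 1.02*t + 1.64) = 3.8514*t^5 + 4.6452*t^4 + 0.1186*t^3 + 3.462*t^2 + 1.5642*t - 1.3612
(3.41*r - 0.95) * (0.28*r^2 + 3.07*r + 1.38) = 0.9548*r^3 + 10.2027*r^2 + 1.7893*r - 1.311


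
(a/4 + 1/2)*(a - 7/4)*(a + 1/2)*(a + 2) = a^4/4 + 11*a^3/16 - 15*a^2/32 - 17*a/8 - 7/8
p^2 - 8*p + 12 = (p - 6)*(p - 2)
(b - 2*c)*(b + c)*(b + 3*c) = b^3 + 2*b^2*c - 5*b*c^2 - 6*c^3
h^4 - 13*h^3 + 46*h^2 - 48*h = h*(h - 8)*(h - 3)*(h - 2)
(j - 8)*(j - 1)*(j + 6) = j^3 - 3*j^2 - 46*j + 48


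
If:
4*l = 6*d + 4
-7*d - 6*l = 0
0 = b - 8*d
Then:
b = -3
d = -3/8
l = 7/16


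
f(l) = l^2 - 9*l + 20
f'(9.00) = 9.00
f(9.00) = 20.00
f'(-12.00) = -33.00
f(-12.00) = 272.00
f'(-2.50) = -14.00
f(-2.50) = 48.75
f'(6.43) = 3.86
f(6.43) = 3.47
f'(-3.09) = -15.18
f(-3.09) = 57.36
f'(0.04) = -8.92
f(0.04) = 19.64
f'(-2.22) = -13.44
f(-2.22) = 44.91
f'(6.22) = 3.44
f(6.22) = 2.71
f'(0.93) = -7.14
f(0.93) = 12.49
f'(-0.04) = -9.08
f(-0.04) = 20.36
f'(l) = 2*l - 9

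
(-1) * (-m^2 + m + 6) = m^2 - m - 6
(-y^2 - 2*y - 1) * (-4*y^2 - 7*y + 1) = 4*y^4 + 15*y^3 + 17*y^2 + 5*y - 1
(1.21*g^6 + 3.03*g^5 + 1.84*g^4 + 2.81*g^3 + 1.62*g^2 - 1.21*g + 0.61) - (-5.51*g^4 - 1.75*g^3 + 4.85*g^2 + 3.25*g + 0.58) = 1.21*g^6 + 3.03*g^5 + 7.35*g^4 + 4.56*g^3 - 3.23*g^2 - 4.46*g + 0.03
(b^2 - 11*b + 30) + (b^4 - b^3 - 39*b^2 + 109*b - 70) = b^4 - b^3 - 38*b^2 + 98*b - 40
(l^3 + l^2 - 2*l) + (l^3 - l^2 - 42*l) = 2*l^3 - 44*l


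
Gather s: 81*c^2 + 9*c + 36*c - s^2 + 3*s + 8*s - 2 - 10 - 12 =81*c^2 + 45*c - s^2 + 11*s - 24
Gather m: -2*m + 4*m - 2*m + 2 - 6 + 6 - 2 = 0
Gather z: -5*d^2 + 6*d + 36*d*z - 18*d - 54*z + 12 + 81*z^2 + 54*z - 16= -5*d^2 + 36*d*z - 12*d + 81*z^2 - 4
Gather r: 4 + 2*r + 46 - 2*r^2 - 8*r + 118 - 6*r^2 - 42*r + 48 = -8*r^2 - 48*r + 216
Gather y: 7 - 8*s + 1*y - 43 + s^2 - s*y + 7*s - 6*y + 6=s^2 - s + y*(-s - 5) - 30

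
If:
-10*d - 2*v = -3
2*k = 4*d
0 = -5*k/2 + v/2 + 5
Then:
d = 23/30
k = 23/15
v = -7/3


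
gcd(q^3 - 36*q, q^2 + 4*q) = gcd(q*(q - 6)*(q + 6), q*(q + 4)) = q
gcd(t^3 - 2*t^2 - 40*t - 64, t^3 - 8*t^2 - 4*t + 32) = t^2 - 6*t - 16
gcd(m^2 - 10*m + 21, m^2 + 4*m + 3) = 1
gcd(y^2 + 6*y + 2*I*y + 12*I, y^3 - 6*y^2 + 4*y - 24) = y + 2*I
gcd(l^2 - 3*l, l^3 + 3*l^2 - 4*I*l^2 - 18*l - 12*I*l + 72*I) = l - 3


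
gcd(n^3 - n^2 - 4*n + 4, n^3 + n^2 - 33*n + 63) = 1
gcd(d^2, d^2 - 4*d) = d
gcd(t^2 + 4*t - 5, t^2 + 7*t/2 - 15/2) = t + 5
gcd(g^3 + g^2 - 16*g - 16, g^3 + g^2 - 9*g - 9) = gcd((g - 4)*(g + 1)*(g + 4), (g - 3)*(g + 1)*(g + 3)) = g + 1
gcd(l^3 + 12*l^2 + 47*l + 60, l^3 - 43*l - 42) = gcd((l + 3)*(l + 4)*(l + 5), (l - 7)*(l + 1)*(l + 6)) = 1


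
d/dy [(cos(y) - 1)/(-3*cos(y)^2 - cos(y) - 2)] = 3*(sin(y)^2 + 2*cos(y))*sin(y)/(3*cos(y)^2 + cos(y) + 2)^2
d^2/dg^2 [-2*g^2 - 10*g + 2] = -4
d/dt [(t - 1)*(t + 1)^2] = (t + 1)*(3*t - 1)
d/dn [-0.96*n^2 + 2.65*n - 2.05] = 2.65 - 1.92*n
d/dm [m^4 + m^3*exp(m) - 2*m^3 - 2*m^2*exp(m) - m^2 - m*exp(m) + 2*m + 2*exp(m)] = m^3*exp(m) + 4*m^3 + m^2*exp(m) - 6*m^2 - 5*m*exp(m) - 2*m + exp(m) + 2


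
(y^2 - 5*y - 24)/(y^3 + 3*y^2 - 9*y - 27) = (y - 8)/(y^2 - 9)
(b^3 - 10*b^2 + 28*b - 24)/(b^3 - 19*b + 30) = (b^2 - 8*b + 12)/(b^2 + 2*b - 15)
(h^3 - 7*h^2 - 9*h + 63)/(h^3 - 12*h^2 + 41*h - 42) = (h + 3)/(h - 2)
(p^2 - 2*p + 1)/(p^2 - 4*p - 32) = (-p^2 + 2*p - 1)/(-p^2 + 4*p + 32)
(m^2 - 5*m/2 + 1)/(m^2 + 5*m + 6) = (m^2 - 5*m/2 + 1)/(m^2 + 5*m + 6)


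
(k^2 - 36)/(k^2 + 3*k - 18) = (k - 6)/(k - 3)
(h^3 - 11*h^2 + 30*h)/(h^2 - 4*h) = (h^2 - 11*h + 30)/(h - 4)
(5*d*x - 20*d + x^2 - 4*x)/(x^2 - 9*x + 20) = (5*d + x)/(x - 5)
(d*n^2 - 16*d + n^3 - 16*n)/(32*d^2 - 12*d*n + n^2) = (d*n^2 - 16*d + n^3 - 16*n)/(32*d^2 - 12*d*n + n^2)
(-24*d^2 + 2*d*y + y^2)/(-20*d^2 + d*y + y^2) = (6*d + y)/(5*d + y)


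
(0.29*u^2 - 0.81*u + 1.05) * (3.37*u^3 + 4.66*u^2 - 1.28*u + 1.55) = 0.9773*u^5 - 1.3783*u^4 - 0.6073*u^3 + 6.3793*u^2 - 2.5995*u + 1.6275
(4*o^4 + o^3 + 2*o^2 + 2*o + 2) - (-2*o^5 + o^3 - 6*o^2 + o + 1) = 2*o^5 + 4*o^4 + 8*o^2 + o + 1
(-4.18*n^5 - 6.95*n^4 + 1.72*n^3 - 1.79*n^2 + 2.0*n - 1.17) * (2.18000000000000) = -9.1124*n^5 - 15.151*n^4 + 3.7496*n^3 - 3.9022*n^2 + 4.36*n - 2.5506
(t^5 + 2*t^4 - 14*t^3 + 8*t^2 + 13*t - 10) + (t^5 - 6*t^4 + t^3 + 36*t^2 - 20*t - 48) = 2*t^5 - 4*t^4 - 13*t^3 + 44*t^2 - 7*t - 58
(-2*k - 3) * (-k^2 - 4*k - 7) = 2*k^3 + 11*k^2 + 26*k + 21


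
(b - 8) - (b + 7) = -15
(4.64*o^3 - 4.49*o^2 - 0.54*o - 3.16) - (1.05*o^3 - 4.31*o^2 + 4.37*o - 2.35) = 3.59*o^3 - 0.180000000000001*o^2 - 4.91*o - 0.81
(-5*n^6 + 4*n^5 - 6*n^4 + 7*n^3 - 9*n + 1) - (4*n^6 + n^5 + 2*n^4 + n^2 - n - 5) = -9*n^6 + 3*n^5 - 8*n^4 + 7*n^3 - n^2 - 8*n + 6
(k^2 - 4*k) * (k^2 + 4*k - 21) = k^4 - 37*k^2 + 84*k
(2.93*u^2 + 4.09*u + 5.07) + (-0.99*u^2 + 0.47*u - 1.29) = 1.94*u^2 + 4.56*u + 3.78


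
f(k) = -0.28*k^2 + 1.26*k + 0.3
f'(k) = 1.26 - 0.56*k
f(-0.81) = -0.90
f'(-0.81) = 1.71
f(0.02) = 0.33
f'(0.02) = 1.25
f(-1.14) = -1.50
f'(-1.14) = 1.90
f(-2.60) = -4.87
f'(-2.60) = 2.72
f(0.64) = 0.99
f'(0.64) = 0.90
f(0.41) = 0.77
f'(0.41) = 1.03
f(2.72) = 1.66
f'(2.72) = -0.26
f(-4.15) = -9.75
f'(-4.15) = 3.58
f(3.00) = 1.56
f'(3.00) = -0.42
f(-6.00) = -17.34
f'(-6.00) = 4.62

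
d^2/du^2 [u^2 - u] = 2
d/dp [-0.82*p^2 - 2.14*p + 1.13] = -1.64*p - 2.14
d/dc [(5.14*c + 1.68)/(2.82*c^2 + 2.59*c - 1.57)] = (14.4948*c^2 + 13.3126*c - (5.14*c + 1.68)*(5.64*c + 2.59) - 8.0698)/(2.82*c^2 + 2.59*c - 1.57)^2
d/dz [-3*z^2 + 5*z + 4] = 5 - 6*z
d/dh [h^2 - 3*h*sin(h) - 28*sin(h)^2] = -3*h*cos(h) + 2*h - 3*sin(h) - 28*sin(2*h)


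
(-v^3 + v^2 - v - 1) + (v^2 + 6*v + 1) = -v^3 + 2*v^2 + 5*v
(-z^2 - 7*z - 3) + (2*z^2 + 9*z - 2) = z^2 + 2*z - 5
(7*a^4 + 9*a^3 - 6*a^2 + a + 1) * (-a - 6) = -7*a^5 - 51*a^4 - 48*a^3 + 35*a^2 - 7*a - 6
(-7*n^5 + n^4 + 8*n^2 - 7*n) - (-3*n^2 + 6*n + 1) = -7*n^5 + n^4 + 11*n^2 - 13*n - 1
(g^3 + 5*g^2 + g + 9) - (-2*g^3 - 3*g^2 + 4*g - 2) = 3*g^3 + 8*g^2 - 3*g + 11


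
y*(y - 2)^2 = y^3 - 4*y^2 + 4*y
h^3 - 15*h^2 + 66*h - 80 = (h - 8)*(h - 5)*(h - 2)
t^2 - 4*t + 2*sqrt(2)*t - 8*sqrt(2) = (t - 4)*(t + 2*sqrt(2))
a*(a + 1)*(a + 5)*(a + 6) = a^4 + 12*a^3 + 41*a^2 + 30*a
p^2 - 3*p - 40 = (p - 8)*(p + 5)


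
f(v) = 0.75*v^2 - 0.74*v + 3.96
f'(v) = 1.5*v - 0.74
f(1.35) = 4.33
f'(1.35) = 1.28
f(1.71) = 4.89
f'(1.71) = 1.82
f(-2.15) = 9.02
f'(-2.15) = -3.96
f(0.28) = 3.81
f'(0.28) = -0.32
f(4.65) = 16.74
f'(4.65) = 6.24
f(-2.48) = 10.41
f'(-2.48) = -4.46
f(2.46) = 6.68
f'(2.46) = 2.95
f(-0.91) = 5.25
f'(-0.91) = -2.10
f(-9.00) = 71.37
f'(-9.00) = -14.24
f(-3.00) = 12.93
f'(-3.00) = -5.24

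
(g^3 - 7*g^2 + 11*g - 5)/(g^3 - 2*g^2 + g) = (g - 5)/g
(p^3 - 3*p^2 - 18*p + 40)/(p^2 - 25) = (p^2 + 2*p - 8)/(p + 5)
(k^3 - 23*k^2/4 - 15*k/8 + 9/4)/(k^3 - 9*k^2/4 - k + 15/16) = 2*(k - 6)/(2*k - 5)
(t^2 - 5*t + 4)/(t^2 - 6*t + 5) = (t - 4)/(t - 5)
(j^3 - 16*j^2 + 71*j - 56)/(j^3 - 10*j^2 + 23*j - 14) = (j - 8)/(j - 2)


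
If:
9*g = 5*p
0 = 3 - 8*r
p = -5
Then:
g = -25/9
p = -5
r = 3/8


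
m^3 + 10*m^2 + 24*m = m*(m + 4)*(m + 6)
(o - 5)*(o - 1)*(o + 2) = o^3 - 4*o^2 - 7*o + 10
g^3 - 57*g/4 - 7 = (g - 4)*(g + 1/2)*(g + 7/2)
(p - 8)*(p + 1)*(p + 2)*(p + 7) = p^4 + 2*p^3 - 57*p^2 - 170*p - 112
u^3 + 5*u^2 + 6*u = u*(u + 2)*(u + 3)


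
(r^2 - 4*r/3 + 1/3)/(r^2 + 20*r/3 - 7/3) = (r - 1)/(r + 7)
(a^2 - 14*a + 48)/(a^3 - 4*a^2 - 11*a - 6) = (a - 8)/(a^2 + 2*a + 1)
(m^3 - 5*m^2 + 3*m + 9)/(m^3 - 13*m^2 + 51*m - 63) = (m + 1)/(m - 7)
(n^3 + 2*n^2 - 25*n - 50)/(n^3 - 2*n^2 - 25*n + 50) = (n + 2)/(n - 2)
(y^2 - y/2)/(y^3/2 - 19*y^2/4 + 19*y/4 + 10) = 2*y*(2*y - 1)/(2*y^3 - 19*y^2 + 19*y + 40)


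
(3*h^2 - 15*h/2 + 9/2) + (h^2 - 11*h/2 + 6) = 4*h^2 - 13*h + 21/2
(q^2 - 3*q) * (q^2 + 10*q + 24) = q^4 + 7*q^3 - 6*q^2 - 72*q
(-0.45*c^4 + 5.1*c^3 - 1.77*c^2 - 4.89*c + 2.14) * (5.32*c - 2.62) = -2.394*c^5 + 28.311*c^4 - 22.7784*c^3 - 21.3774*c^2 + 24.1966*c - 5.6068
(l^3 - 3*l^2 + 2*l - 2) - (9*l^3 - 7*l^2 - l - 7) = -8*l^3 + 4*l^2 + 3*l + 5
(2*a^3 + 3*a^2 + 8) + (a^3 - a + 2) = 3*a^3 + 3*a^2 - a + 10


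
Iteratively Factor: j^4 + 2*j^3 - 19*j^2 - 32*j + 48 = (j + 3)*(j^3 - j^2 - 16*j + 16) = (j + 3)*(j + 4)*(j^2 - 5*j + 4) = (j - 1)*(j + 3)*(j + 4)*(j - 4)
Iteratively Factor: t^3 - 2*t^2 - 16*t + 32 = (t - 2)*(t^2 - 16) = (t - 4)*(t - 2)*(t + 4)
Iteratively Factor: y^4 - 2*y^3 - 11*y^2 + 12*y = (y - 1)*(y^3 - y^2 - 12*y) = (y - 4)*(y - 1)*(y^2 + 3*y) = y*(y - 4)*(y - 1)*(y + 3)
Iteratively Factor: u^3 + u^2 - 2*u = (u - 1)*(u^2 + 2*u) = u*(u - 1)*(u + 2)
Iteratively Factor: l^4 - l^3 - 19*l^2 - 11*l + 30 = (l - 1)*(l^3 - 19*l - 30) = (l - 1)*(l + 3)*(l^2 - 3*l - 10) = (l - 5)*(l - 1)*(l + 3)*(l + 2)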